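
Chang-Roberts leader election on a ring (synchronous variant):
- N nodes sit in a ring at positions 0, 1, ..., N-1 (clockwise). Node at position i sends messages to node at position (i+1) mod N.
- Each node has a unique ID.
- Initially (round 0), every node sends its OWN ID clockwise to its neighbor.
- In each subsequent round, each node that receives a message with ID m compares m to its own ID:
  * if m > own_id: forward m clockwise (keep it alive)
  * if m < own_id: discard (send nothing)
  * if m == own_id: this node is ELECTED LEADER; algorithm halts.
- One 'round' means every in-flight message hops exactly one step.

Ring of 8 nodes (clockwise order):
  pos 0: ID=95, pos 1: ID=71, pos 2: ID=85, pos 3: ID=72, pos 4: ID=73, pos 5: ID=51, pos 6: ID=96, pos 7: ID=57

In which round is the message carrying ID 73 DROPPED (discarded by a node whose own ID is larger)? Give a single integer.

Answer: 2

Derivation:
Round 1: pos1(id71) recv 95: fwd; pos2(id85) recv 71: drop; pos3(id72) recv 85: fwd; pos4(id73) recv 72: drop; pos5(id51) recv 73: fwd; pos6(id96) recv 51: drop; pos7(id57) recv 96: fwd; pos0(id95) recv 57: drop
Round 2: pos2(id85) recv 95: fwd; pos4(id73) recv 85: fwd; pos6(id96) recv 73: drop; pos0(id95) recv 96: fwd
Round 3: pos3(id72) recv 95: fwd; pos5(id51) recv 85: fwd; pos1(id71) recv 96: fwd
Round 4: pos4(id73) recv 95: fwd; pos6(id96) recv 85: drop; pos2(id85) recv 96: fwd
Round 5: pos5(id51) recv 95: fwd; pos3(id72) recv 96: fwd
Round 6: pos6(id96) recv 95: drop; pos4(id73) recv 96: fwd
Round 7: pos5(id51) recv 96: fwd
Round 8: pos6(id96) recv 96: ELECTED
Message ID 73 originates at pos 4; dropped at pos 6 in round 2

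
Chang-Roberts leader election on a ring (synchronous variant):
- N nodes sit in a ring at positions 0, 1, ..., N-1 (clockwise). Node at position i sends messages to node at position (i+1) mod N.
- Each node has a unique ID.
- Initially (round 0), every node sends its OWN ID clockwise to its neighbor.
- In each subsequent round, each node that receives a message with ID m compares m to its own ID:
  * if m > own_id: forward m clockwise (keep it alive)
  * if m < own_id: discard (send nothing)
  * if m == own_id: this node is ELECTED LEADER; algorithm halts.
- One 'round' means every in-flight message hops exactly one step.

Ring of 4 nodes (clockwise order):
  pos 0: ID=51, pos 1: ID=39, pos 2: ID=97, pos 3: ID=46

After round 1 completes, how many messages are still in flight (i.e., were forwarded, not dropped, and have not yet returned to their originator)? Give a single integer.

Round 1: pos1(id39) recv 51: fwd; pos2(id97) recv 39: drop; pos3(id46) recv 97: fwd; pos0(id51) recv 46: drop
After round 1: 2 messages still in flight

Answer: 2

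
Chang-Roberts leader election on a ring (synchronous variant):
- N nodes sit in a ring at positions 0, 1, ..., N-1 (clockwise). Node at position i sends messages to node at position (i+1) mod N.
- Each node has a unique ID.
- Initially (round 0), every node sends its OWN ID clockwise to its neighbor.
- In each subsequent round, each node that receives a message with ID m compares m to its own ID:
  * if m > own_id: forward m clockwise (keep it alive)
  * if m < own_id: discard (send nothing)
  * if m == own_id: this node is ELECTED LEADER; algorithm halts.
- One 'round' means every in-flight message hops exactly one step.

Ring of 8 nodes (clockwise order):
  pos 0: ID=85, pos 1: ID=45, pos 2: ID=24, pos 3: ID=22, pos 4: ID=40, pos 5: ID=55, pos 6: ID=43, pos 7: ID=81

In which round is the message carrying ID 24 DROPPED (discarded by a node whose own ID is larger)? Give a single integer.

Answer: 2

Derivation:
Round 1: pos1(id45) recv 85: fwd; pos2(id24) recv 45: fwd; pos3(id22) recv 24: fwd; pos4(id40) recv 22: drop; pos5(id55) recv 40: drop; pos6(id43) recv 55: fwd; pos7(id81) recv 43: drop; pos0(id85) recv 81: drop
Round 2: pos2(id24) recv 85: fwd; pos3(id22) recv 45: fwd; pos4(id40) recv 24: drop; pos7(id81) recv 55: drop
Round 3: pos3(id22) recv 85: fwd; pos4(id40) recv 45: fwd
Round 4: pos4(id40) recv 85: fwd; pos5(id55) recv 45: drop
Round 5: pos5(id55) recv 85: fwd
Round 6: pos6(id43) recv 85: fwd
Round 7: pos7(id81) recv 85: fwd
Round 8: pos0(id85) recv 85: ELECTED
Message ID 24 originates at pos 2; dropped at pos 4 in round 2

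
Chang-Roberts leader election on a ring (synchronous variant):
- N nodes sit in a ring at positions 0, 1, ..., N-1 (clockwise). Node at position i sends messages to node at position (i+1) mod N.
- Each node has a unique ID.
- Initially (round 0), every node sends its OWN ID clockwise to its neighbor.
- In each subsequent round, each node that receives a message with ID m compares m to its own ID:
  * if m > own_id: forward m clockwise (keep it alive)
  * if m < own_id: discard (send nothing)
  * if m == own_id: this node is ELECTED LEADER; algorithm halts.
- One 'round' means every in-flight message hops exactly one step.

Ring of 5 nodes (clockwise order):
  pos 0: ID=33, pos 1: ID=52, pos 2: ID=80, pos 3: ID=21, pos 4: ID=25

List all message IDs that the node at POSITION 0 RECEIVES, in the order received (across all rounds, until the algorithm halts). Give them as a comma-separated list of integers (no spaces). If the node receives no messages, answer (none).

Answer: 25,80

Derivation:
Round 1: pos1(id52) recv 33: drop; pos2(id80) recv 52: drop; pos3(id21) recv 80: fwd; pos4(id25) recv 21: drop; pos0(id33) recv 25: drop
Round 2: pos4(id25) recv 80: fwd
Round 3: pos0(id33) recv 80: fwd
Round 4: pos1(id52) recv 80: fwd
Round 5: pos2(id80) recv 80: ELECTED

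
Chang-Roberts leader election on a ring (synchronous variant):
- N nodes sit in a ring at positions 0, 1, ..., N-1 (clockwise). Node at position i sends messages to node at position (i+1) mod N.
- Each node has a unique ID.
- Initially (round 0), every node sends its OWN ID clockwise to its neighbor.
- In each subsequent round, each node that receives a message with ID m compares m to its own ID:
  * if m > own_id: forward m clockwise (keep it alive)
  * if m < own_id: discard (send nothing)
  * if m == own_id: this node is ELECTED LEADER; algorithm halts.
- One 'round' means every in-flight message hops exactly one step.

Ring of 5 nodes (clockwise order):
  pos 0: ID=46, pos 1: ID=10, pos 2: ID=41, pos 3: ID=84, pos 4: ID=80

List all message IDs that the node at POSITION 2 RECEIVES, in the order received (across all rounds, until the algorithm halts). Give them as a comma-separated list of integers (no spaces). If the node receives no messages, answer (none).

Round 1: pos1(id10) recv 46: fwd; pos2(id41) recv 10: drop; pos3(id84) recv 41: drop; pos4(id80) recv 84: fwd; pos0(id46) recv 80: fwd
Round 2: pos2(id41) recv 46: fwd; pos0(id46) recv 84: fwd; pos1(id10) recv 80: fwd
Round 3: pos3(id84) recv 46: drop; pos1(id10) recv 84: fwd; pos2(id41) recv 80: fwd
Round 4: pos2(id41) recv 84: fwd; pos3(id84) recv 80: drop
Round 5: pos3(id84) recv 84: ELECTED

Answer: 10,46,80,84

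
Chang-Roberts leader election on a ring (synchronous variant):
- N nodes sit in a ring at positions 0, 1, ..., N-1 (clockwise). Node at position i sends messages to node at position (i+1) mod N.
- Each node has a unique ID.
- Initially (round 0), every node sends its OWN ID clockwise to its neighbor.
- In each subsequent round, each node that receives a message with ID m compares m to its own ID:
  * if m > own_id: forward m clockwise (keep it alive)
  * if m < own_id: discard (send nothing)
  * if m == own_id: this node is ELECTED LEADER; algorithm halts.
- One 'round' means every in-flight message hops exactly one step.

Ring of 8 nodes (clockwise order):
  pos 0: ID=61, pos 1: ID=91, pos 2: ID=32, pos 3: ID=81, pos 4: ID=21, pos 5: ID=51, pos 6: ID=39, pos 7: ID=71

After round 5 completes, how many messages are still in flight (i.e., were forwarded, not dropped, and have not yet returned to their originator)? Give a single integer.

Answer: 2

Derivation:
Round 1: pos1(id91) recv 61: drop; pos2(id32) recv 91: fwd; pos3(id81) recv 32: drop; pos4(id21) recv 81: fwd; pos5(id51) recv 21: drop; pos6(id39) recv 51: fwd; pos7(id71) recv 39: drop; pos0(id61) recv 71: fwd
Round 2: pos3(id81) recv 91: fwd; pos5(id51) recv 81: fwd; pos7(id71) recv 51: drop; pos1(id91) recv 71: drop
Round 3: pos4(id21) recv 91: fwd; pos6(id39) recv 81: fwd
Round 4: pos5(id51) recv 91: fwd; pos7(id71) recv 81: fwd
Round 5: pos6(id39) recv 91: fwd; pos0(id61) recv 81: fwd
After round 5: 2 messages still in flight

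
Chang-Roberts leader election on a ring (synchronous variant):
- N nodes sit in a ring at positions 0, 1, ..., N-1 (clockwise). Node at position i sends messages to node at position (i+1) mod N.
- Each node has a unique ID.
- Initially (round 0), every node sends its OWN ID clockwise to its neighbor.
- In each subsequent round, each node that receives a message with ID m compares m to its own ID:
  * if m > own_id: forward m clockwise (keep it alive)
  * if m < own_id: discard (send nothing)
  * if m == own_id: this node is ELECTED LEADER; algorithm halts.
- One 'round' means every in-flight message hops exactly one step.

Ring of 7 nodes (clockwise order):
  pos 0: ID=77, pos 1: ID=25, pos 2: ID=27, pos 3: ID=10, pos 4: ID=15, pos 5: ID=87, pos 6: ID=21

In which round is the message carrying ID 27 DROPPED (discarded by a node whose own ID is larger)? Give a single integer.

Round 1: pos1(id25) recv 77: fwd; pos2(id27) recv 25: drop; pos3(id10) recv 27: fwd; pos4(id15) recv 10: drop; pos5(id87) recv 15: drop; pos6(id21) recv 87: fwd; pos0(id77) recv 21: drop
Round 2: pos2(id27) recv 77: fwd; pos4(id15) recv 27: fwd; pos0(id77) recv 87: fwd
Round 3: pos3(id10) recv 77: fwd; pos5(id87) recv 27: drop; pos1(id25) recv 87: fwd
Round 4: pos4(id15) recv 77: fwd; pos2(id27) recv 87: fwd
Round 5: pos5(id87) recv 77: drop; pos3(id10) recv 87: fwd
Round 6: pos4(id15) recv 87: fwd
Round 7: pos5(id87) recv 87: ELECTED
Message ID 27 originates at pos 2; dropped at pos 5 in round 3

Answer: 3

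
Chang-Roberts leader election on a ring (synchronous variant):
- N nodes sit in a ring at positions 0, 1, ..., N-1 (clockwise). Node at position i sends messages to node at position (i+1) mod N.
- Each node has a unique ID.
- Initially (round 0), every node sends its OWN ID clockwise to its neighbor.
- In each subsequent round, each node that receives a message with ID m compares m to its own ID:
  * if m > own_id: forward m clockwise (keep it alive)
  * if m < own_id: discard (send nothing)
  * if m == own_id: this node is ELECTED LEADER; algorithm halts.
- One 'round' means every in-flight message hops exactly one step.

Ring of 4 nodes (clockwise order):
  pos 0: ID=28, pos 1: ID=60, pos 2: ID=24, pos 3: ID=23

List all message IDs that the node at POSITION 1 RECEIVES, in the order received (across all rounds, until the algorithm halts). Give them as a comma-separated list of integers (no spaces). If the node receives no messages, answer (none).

Round 1: pos1(id60) recv 28: drop; pos2(id24) recv 60: fwd; pos3(id23) recv 24: fwd; pos0(id28) recv 23: drop
Round 2: pos3(id23) recv 60: fwd; pos0(id28) recv 24: drop
Round 3: pos0(id28) recv 60: fwd
Round 4: pos1(id60) recv 60: ELECTED

Answer: 28,60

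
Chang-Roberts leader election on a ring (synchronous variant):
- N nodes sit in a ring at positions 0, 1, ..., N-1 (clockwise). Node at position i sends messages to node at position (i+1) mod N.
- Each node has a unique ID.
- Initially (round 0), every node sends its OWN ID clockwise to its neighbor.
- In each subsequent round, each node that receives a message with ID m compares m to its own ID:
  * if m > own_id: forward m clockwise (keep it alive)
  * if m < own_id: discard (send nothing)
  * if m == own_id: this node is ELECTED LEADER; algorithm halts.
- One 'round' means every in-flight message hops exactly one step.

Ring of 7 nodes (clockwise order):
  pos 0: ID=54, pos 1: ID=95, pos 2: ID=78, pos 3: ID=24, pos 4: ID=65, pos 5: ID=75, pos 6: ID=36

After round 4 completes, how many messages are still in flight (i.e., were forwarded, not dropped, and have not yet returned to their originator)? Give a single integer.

Round 1: pos1(id95) recv 54: drop; pos2(id78) recv 95: fwd; pos3(id24) recv 78: fwd; pos4(id65) recv 24: drop; pos5(id75) recv 65: drop; pos6(id36) recv 75: fwd; pos0(id54) recv 36: drop
Round 2: pos3(id24) recv 95: fwd; pos4(id65) recv 78: fwd; pos0(id54) recv 75: fwd
Round 3: pos4(id65) recv 95: fwd; pos5(id75) recv 78: fwd; pos1(id95) recv 75: drop
Round 4: pos5(id75) recv 95: fwd; pos6(id36) recv 78: fwd
After round 4: 2 messages still in flight

Answer: 2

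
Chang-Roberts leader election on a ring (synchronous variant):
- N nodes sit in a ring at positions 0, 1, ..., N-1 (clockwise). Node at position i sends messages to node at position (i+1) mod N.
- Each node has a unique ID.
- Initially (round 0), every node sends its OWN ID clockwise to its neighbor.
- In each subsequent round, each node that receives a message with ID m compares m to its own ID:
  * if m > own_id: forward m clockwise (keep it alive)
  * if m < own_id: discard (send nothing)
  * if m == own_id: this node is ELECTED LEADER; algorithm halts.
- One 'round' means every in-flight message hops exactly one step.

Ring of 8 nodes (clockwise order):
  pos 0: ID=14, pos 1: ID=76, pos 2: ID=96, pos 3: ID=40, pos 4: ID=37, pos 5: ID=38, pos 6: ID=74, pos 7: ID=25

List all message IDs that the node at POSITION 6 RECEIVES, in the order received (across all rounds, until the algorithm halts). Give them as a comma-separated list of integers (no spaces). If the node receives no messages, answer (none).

Round 1: pos1(id76) recv 14: drop; pos2(id96) recv 76: drop; pos3(id40) recv 96: fwd; pos4(id37) recv 40: fwd; pos5(id38) recv 37: drop; pos6(id74) recv 38: drop; pos7(id25) recv 74: fwd; pos0(id14) recv 25: fwd
Round 2: pos4(id37) recv 96: fwd; pos5(id38) recv 40: fwd; pos0(id14) recv 74: fwd; pos1(id76) recv 25: drop
Round 3: pos5(id38) recv 96: fwd; pos6(id74) recv 40: drop; pos1(id76) recv 74: drop
Round 4: pos6(id74) recv 96: fwd
Round 5: pos7(id25) recv 96: fwd
Round 6: pos0(id14) recv 96: fwd
Round 7: pos1(id76) recv 96: fwd
Round 8: pos2(id96) recv 96: ELECTED

Answer: 38,40,96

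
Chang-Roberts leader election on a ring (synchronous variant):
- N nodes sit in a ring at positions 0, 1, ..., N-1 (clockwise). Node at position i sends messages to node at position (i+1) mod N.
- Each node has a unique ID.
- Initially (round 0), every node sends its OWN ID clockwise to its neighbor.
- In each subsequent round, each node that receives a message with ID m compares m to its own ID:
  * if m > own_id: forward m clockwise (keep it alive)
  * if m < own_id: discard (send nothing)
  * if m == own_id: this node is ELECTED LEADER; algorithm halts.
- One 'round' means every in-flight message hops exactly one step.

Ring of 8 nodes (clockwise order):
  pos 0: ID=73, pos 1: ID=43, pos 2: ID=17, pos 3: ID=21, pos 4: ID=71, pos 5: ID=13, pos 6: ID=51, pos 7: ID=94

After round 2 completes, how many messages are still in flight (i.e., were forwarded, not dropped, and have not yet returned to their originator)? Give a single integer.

Round 1: pos1(id43) recv 73: fwd; pos2(id17) recv 43: fwd; pos3(id21) recv 17: drop; pos4(id71) recv 21: drop; pos5(id13) recv 71: fwd; pos6(id51) recv 13: drop; pos7(id94) recv 51: drop; pos0(id73) recv 94: fwd
Round 2: pos2(id17) recv 73: fwd; pos3(id21) recv 43: fwd; pos6(id51) recv 71: fwd; pos1(id43) recv 94: fwd
After round 2: 4 messages still in flight

Answer: 4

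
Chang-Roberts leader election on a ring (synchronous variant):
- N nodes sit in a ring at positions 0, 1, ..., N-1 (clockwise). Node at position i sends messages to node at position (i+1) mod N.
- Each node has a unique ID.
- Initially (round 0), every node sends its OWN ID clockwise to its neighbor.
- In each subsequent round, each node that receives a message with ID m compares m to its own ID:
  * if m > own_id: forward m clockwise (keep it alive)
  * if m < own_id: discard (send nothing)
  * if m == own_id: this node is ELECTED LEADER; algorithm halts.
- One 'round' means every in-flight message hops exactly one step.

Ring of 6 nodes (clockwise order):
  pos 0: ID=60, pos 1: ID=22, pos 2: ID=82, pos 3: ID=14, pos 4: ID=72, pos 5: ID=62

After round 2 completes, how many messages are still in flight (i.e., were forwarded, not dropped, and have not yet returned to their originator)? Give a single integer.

Answer: 3

Derivation:
Round 1: pos1(id22) recv 60: fwd; pos2(id82) recv 22: drop; pos3(id14) recv 82: fwd; pos4(id72) recv 14: drop; pos5(id62) recv 72: fwd; pos0(id60) recv 62: fwd
Round 2: pos2(id82) recv 60: drop; pos4(id72) recv 82: fwd; pos0(id60) recv 72: fwd; pos1(id22) recv 62: fwd
After round 2: 3 messages still in flight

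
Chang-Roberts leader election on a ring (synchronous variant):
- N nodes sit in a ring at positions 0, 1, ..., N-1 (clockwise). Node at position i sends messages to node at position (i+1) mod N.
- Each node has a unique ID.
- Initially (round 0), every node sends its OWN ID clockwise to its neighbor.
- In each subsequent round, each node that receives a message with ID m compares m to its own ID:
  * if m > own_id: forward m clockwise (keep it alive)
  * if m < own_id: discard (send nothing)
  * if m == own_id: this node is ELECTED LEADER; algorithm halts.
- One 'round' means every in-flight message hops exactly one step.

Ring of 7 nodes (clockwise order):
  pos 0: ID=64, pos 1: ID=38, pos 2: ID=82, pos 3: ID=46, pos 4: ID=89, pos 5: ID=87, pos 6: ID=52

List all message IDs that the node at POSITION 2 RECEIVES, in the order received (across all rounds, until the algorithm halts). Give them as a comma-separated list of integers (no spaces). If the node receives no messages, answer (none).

Answer: 38,64,87,89

Derivation:
Round 1: pos1(id38) recv 64: fwd; pos2(id82) recv 38: drop; pos3(id46) recv 82: fwd; pos4(id89) recv 46: drop; pos5(id87) recv 89: fwd; pos6(id52) recv 87: fwd; pos0(id64) recv 52: drop
Round 2: pos2(id82) recv 64: drop; pos4(id89) recv 82: drop; pos6(id52) recv 89: fwd; pos0(id64) recv 87: fwd
Round 3: pos0(id64) recv 89: fwd; pos1(id38) recv 87: fwd
Round 4: pos1(id38) recv 89: fwd; pos2(id82) recv 87: fwd
Round 5: pos2(id82) recv 89: fwd; pos3(id46) recv 87: fwd
Round 6: pos3(id46) recv 89: fwd; pos4(id89) recv 87: drop
Round 7: pos4(id89) recv 89: ELECTED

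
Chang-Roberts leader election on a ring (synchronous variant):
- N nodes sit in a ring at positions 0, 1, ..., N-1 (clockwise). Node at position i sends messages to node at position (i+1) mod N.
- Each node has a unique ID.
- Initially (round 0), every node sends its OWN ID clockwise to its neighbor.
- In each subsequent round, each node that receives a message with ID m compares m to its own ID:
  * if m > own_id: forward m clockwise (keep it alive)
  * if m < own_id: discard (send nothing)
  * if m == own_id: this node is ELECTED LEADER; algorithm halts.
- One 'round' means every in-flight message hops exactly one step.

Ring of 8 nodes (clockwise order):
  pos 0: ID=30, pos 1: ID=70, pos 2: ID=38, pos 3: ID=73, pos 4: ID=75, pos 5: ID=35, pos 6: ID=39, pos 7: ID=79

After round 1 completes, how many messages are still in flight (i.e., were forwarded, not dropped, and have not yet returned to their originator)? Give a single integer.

Round 1: pos1(id70) recv 30: drop; pos2(id38) recv 70: fwd; pos3(id73) recv 38: drop; pos4(id75) recv 73: drop; pos5(id35) recv 75: fwd; pos6(id39) recv 35: drop; pos7(id79) recv 39: drop; pos0(id30) recv 79: fwd
After round 1: 3 messages still in flight

Answer: 3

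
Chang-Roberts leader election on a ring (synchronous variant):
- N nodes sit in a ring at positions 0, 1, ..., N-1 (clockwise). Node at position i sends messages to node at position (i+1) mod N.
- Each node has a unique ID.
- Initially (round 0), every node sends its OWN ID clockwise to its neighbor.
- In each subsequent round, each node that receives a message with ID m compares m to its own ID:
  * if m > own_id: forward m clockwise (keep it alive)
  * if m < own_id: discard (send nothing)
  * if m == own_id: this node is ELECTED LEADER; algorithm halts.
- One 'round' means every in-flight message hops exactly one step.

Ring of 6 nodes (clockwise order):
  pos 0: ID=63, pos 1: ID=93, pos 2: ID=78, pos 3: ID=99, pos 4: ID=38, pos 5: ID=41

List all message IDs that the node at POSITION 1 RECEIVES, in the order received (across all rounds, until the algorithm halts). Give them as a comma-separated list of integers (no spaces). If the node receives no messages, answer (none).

Round 1: pos1(id93) recv 63: drop; pos2(id78) recv 93: fwd; pos3(id99) recv 78: drop; pos4(id38) recv 99: fwd; pos5(id41) recv 38: drop; pos0(id63) recv 41: drop
Round 2: pos3(id99) recv 93: drop; pos5(id41) recv 99: fwd
Round 3: pos0(id63) recv 99: fwd
Round 4: pos1(id93) recv 99: fwd
Round 5: pos2(id78) recv 99: fwd
Round 6: pos3(id99) recv 99: ELECTED

Answer: 63,99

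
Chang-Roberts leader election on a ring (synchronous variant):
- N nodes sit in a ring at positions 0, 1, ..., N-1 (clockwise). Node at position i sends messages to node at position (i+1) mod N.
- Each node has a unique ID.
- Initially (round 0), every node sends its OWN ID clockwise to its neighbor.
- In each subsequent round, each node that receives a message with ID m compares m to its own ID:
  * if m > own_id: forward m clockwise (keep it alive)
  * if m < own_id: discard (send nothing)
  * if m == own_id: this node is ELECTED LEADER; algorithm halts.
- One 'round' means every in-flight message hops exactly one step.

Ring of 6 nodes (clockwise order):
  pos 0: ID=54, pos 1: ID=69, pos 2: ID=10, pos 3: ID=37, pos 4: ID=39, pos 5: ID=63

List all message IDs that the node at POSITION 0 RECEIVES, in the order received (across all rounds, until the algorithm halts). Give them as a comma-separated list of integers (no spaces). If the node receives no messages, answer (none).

Round 1: pos1(id69) recv 54: drop; pos2(id10) recv 69: fwd; pos3(id37) recv 10: drop; pos4(id39) recv 37: drop; pos5(id63) recv 39: drop; pos0(id54) recv 63: fwd
Round 2: pos3(id37) recv 69: fwd; pos1(id69) recv 63: drop
Round 3: pos4(id39) recv 69: fwd
Round 4: pos5(id63) recv 69: fwd
Round 5: pos0(id54) recv 69: fwd
Round 6: pos1(id69) recv 69: ELECTED

Answer: 63,69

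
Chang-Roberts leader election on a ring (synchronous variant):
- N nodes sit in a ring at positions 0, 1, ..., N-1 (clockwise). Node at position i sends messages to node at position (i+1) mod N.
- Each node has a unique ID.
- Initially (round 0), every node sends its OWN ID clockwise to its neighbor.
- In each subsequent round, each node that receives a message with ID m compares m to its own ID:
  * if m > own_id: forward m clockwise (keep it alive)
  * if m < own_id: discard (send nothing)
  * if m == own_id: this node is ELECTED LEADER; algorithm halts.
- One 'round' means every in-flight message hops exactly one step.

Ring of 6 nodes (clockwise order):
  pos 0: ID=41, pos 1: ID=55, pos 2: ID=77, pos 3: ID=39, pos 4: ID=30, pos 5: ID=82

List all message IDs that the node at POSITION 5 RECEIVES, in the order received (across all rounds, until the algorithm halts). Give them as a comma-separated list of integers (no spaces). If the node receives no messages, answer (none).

Round 1: pos1(id55) recv 41: drop; pos2(id77) recv 55: drop; pos3(id39) recv 77: fwd; pos4(id30) recv 39: fwd; pos5(id82) recv 30: drop; pos0(id41) recv 82: fwd
Round 2: pos4(id30) recv 77: fwd; pos5(id82) recv 39: drop; pos1(id55) recv 82: fwd
Round 3: pos5(id82) recv 77: drop; pos2(id77) recv 82: fwd
Round 4: pos3(id39) recv 82: fwd
Round 5: pos4(id30) recv 82: fwd
Round 6: pos5(id82) recv 82: ELECTED

Answer: 30,39,77,82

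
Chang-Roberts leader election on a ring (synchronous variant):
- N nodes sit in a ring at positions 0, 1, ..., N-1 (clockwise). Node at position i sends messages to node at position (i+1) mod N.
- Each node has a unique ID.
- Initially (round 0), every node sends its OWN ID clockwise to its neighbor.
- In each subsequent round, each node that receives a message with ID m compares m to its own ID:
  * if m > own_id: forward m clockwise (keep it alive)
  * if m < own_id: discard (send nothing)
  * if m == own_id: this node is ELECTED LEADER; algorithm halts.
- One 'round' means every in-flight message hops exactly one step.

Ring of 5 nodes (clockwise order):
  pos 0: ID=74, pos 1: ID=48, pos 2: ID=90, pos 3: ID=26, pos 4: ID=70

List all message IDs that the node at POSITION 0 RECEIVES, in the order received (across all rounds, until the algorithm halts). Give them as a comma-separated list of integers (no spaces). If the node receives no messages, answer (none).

Answer: 70,90

Derivation:
Round 1: pos1(id48) recv 74: fwd; pos2(id90) recv 48: drop; pos3(id26) recv 90: fwd; pos4(id70) recv 26: drop; pos0(id74) recv 70: drop
Round 2: pos2(id90) recv 74: drop; pos4(id70) recv 90: fwd
Round 3: pos0(id74) recv 90: fwd
Round 4: pos1(id48) recv 90: fwd
Round 5: pos2(id90) recv 90: ELECTED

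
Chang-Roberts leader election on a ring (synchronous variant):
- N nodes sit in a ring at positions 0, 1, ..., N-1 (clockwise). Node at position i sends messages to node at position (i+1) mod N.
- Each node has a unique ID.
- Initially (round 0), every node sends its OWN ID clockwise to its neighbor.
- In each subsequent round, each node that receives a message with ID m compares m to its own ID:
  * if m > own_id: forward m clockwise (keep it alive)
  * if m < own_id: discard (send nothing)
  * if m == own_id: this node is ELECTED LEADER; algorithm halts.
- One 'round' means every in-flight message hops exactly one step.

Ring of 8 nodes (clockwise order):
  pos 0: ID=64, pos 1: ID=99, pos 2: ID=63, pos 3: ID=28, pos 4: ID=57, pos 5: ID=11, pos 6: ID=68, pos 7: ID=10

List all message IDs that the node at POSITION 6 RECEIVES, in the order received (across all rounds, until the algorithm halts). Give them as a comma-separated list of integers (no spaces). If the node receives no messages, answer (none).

Round 1: pos1(id99) recv 64: drop; pos2(id63) recv 99: fwd; pos3(id28) recv 63: fwd; pos4(id57) recv 28: drop; pos5(id11) recv 57: fwd; pos6(id68) recv 11: drop; pos7(id10) recv 68: fwd; pos0(id64) recv 10: drop
Round 2: pos3(id28) recv 99: fwd; pos4(id57) recv 63: fwd; pos6(id68) recv 57: drop; pos0(id64) recv 68: fwd
Round 3: pos4(id57) recv 99: fwd; pos5(id11) recv 63: fwd; pos1(id99) recv 68: drop
Round 4: pos5(id11) recv 99: fwd; pos6(id68) recv 63: drop
Round 5: pos6(id68) recv 99: fwd
Round 6: pos7(id10) recv 99: fwd
Round 7: pos0(id64) recv 99: fwd
Round 8: pos1(id99) recv 99: ELECTED

Answer: 11,57,63,99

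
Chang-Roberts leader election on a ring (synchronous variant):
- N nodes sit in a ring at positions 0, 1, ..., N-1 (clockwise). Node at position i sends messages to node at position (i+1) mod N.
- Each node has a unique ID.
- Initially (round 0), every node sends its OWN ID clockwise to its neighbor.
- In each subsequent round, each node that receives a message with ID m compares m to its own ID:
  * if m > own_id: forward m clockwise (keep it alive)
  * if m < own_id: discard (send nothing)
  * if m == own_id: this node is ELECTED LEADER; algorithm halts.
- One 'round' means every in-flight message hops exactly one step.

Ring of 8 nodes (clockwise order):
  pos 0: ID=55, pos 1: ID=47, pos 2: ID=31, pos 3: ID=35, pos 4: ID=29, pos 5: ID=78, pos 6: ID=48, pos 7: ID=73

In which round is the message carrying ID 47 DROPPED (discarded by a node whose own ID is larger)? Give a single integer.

Round 1: pos1(id47) recv 55: fwd; pos2(id31) recv 47: fwd; pos3(id35) recv 31: drop; pos4(id29) recv 35: fwd; pos5(id78) recv 29: drop; pos6(id48) recv 78: fwd; pos7(id73) recv 48: drop; pos0(id55) recv 73: fwd
Round 2: pos2(id31) recv 55: fwd; pos3(id35) recv 47: fwd; pos5(id78) recv 35: drop; pos7(id73) recv 78: fwd; pos1(id47) recv 73: fwd
Round 3: pos3(id35) recv 55: fwd; pos4(id29) recv 47: fwd; pos0(id55) recv 78: fwd; pos2(id31) recv 73: fwd
Round 4: pos4(id29) recv 55: fwd; pos5(id78) recv 47: drop; pos1(id47) recv 78: fwd; pos3(id35) recv 73: fwd
Round 5: pos5(id78) recv 55: drop; pos2(id31) recv 78: fwd; pos4(id29) recv 73: fwd
Round 6: pos3(id35) recv 78: fwd; pos5(id78) recv 73: drop
Round 7: pos4(id29) recv 78: fwd
Round 8: pos5(id78) recv 78: ELECTED
Message ID 47 originates at pos 1; dropped at pos 5 in round 4

Answer: 4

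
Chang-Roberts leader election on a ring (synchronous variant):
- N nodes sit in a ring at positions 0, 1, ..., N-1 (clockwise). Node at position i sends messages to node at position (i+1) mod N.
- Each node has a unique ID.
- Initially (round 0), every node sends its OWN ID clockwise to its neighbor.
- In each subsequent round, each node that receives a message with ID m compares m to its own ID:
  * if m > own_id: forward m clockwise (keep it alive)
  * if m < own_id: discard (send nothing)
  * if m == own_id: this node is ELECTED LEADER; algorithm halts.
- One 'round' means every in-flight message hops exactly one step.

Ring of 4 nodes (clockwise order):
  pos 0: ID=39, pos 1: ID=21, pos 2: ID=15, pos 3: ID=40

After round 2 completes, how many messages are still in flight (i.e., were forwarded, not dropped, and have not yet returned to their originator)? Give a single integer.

Round 1: pos1(id21) recv 39: fwd; pos2(id15) recv 21: fwd; pos3(id40) recv 15: drop; pos0(id39) recv 40: fwd
Round 2: pos2(id15) recv 39: fwd; pos3(id40) recv 21: drop; pos1(id21) recv 40: fwd
After round 2: 2 messages still in flight

Answer: 2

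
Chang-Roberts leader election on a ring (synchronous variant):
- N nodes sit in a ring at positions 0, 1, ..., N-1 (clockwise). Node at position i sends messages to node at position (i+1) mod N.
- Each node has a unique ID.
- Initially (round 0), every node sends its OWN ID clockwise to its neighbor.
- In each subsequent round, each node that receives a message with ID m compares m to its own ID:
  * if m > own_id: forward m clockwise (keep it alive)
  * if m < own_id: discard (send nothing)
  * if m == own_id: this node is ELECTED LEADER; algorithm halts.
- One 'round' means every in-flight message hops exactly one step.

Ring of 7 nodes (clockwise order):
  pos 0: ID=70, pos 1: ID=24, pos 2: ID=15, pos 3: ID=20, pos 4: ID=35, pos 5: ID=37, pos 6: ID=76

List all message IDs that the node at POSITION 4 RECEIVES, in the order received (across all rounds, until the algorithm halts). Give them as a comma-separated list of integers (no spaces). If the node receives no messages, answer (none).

Round 1: pos1(id24) recv 70: fwd; pos2(id15) recv 24: fwd; pos3(id20) recv 15: drop; pos4(id35) recv 20: drop; pos5(id37) recv 35: drop; pos6(id76) recv 37: drop; pos0(id70) recv 76: fwd
Round 2: pos2(id15) recv 70: fwd; pos3(id20) recv 24: fwd; pos1(id24) recv 76: fwd
Round 3: pos3(id20) recv 70: fwd; pos4(id35) recv 24: drop; pos2(id15) recv 76: fwd
Round 4: pos4(id35) recv 70: fwd; pos3(id20) recv 76: fwd
Round 5: pos5(id37) recv 70: fwd; pos4(id35) recv 76: fwd
Round 6: pos6(id76) recv 70: drop; pos5(id37) recv 76: fwd
Round 7: pos6(id76) recv 76: ELECTED

Answer: 20,24,70,76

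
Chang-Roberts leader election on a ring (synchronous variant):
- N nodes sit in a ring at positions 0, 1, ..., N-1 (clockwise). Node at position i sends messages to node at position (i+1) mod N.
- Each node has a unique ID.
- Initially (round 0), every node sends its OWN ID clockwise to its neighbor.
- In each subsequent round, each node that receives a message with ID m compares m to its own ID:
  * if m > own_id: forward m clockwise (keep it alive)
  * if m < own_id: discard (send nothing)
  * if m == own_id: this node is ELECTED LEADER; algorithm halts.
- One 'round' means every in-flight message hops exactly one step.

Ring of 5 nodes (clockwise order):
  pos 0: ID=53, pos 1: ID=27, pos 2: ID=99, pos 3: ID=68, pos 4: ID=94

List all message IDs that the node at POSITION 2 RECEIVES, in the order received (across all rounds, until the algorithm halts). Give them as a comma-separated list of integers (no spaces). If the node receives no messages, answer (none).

Round 1: pos1(id27) recv 53: fwd; pos2(id99) recv 27: drop; pos3(id68) recv 99: fwd; pos4(id94) recv 68: drop; pos0(id53) recv 94: fwd
Round 2: pos2(id99) recv 53: drop; pos4(id94) recv 99: fwd; pos1(id27) recv 94: fwd
Round 3: pos0(id53) recv 99: fwd; pos2(id99) recv 94: drop
Round 4: pos1(id27) recv 99: fwd
Round 5: pos2(id99) recv 99: ELECTED

Answer: 27,53,94,99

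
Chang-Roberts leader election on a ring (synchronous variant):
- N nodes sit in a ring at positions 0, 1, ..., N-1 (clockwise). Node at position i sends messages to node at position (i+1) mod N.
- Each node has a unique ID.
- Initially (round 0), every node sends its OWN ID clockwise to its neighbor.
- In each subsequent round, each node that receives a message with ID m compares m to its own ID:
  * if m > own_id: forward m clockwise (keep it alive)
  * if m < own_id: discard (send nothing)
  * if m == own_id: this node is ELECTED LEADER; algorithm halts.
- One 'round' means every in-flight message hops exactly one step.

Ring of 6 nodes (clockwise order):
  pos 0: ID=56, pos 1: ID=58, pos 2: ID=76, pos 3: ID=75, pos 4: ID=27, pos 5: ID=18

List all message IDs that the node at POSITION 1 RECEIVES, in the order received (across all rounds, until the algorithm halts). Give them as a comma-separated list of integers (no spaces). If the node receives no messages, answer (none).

Round 1: pos1(id58) recv 56: drop; pos2(id76) recv 58: drop; pos3(id75) recv 76: fwd; pos4(id27) recv 75: fwd; pos5(id18) recv 27: fwd; pos0(id56) recv 18: drop
Round 2: pos4(id27) recv 76: fwd; pos5(id18) recv 75: fwd; pos0(id56) recv 27: drop
Round 3: pos5(id18) recv 76: fwd; pos0(id56) recv 75: fwd
Round 4: pos0(id56) recv 76: fwd; pos1(id58) recv 75: fwd
Round 5: pos1(id58) recv 76: fwd; pos2(id76) recv 75: drop
Round 6: pos2(id76) recv 76: ELECTED

Answer: 56,75,76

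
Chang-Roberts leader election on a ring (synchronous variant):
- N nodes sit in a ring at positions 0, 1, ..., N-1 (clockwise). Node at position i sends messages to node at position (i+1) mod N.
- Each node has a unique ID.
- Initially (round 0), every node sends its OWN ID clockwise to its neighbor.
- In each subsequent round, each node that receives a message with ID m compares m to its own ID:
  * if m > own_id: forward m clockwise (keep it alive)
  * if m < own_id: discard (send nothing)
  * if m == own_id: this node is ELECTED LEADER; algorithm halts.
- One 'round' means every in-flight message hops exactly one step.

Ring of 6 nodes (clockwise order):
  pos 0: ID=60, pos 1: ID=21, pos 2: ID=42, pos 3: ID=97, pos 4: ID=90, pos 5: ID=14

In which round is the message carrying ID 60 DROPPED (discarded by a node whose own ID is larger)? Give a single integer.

Answer: 3

Derivation:
Round 1: pos1(id21) recv 60: fwd; pos2(id42) recv 21: drop; pos3(id97) recv 42: drop; pos4(id90) recv 97: fwd; pos5(id14) recv 90: fwd; pos0(id60) recv 14: drop
Round 2: pos2(id42) recv 60: fwd; pos5(id14) recv 97: fwd; pos0(id60) recv 90: fwd
Round 3: pos3(id97) recv 60: drop; pos0(id60) recv 97: fwd; pos1(id21) recv 90: fwd
Round 4: pos1(id21) recv 97: fwd; pos2(id42) recv 90: fwd
Round 5: pos2(id42) recv 97: fwd; pos3(id97) recv 90: drop
Round 6: pos3(id97) recv 97: ELECTED
Message ID 60 originates at pos 0; dropped at pos 3 in round 3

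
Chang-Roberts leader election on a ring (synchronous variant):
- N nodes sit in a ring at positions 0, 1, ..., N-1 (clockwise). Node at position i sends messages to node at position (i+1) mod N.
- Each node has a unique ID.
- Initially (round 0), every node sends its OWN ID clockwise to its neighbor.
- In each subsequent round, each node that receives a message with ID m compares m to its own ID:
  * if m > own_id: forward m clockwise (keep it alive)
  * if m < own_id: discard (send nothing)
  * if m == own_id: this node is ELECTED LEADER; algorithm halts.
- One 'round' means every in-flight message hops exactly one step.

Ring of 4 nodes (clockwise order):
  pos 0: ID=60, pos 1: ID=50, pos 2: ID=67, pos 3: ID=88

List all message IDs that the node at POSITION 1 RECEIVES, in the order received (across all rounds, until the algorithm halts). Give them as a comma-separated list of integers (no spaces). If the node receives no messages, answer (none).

Answer: 60,88

Derivation:
Round 1: pos1(id50) recv 60: fwd; pos2(id67) recv 50: drop; pos3(id88) recv 67: drop; pos0(id60) recv 88: fwd
Round 2: pos2(id67) recv 60: drop; pos1(id50) recv 88: fwd
Round 3: pos2(id67) recv 88: fwd
Round 4: pos3(id88) recv 88: ELECTED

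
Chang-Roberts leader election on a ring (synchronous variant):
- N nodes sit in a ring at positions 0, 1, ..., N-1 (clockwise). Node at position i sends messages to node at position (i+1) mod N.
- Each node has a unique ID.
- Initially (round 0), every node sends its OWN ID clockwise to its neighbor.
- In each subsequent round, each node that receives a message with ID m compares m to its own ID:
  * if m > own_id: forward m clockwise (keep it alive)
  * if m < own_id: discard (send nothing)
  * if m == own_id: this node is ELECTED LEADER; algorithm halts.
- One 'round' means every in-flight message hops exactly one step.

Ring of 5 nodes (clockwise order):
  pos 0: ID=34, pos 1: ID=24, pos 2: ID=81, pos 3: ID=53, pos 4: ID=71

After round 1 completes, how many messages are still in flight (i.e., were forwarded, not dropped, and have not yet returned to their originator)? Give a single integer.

Answer: 3

Derivation:
Round 1: pos1(id24) recv 34: fwd; pos2(id81) recv 24: drop; pos3(id53) recv 81: fwd; pos4(id71) recv 53: drop; pos0(id34) recv 71: fwd
After round 1: 3 messages still in flight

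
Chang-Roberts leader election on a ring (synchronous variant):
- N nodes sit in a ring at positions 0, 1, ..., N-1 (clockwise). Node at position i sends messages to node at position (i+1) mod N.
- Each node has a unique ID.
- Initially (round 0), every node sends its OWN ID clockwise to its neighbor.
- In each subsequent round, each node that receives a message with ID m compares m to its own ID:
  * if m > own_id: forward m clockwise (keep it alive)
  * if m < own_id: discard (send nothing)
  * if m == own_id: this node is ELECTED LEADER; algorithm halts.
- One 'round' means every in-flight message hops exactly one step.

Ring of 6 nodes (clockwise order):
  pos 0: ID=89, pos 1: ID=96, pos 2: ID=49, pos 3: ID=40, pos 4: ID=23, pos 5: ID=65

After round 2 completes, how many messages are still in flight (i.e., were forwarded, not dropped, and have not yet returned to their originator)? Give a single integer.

Answer: 2

Derivation:
Round 1: pos1(id96) recv 89: drop; pos2(id49) recv 96: fwd; pos3(id40) recv 49: fwd; pos4(id23) recv 40: fwd; pos5(id65) recv 23: drop; pos0(id89) recv 65: drop
Round 2: pos3(id40) recv 96: fwd; pos4(id23) recv 49: fwd; pos5(id65) recv 40: drop
After round 2: 2 messages still in flight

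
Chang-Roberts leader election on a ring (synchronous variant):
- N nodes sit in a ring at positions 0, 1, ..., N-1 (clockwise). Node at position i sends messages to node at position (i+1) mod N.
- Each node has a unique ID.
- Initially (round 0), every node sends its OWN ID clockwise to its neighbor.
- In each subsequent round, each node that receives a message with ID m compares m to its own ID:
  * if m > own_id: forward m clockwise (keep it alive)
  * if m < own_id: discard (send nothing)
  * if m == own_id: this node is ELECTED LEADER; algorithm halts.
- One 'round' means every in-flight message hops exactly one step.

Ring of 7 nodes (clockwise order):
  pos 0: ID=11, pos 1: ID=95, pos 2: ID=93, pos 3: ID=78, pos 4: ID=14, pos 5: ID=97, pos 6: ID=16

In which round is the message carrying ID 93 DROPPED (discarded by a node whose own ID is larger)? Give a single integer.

Round 1: pos1(id95) recv 11: drop; pos2(id93) recv 95: fwd; pos3(id78) recv 93: fwd; pos4(id14) recv 78: fwd; pos5(id97) recv 14: drop; pos6(id16) recv 97: fwd; pos0(id11) recv 16: fwd
Round 2: pos3(id78) recv 95: fwd; pos4(id14) recv 93: fwd; pos5(id97) recv 78: drop; pos0(id11) recv 97: fwd; pos1(id95) recv 16: drop
Round 3: pos4(id14) recv 95: fwd; pos5(id97) recv 93: drop; pos1(id95) recv 97: fwd
Round 4: pos5(id97) recv 95: drop; pos2(id93) recv 97: fwd
Round 5: pos3(id78) recv 97: fwd
Round 6: pos4(id14) recv 97: fwd
Round 7: pos5(id97) recv 97: ELECTED
Message ID 93 originates at pos 2; dropped at pos 5 in round 3

Answer: 3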